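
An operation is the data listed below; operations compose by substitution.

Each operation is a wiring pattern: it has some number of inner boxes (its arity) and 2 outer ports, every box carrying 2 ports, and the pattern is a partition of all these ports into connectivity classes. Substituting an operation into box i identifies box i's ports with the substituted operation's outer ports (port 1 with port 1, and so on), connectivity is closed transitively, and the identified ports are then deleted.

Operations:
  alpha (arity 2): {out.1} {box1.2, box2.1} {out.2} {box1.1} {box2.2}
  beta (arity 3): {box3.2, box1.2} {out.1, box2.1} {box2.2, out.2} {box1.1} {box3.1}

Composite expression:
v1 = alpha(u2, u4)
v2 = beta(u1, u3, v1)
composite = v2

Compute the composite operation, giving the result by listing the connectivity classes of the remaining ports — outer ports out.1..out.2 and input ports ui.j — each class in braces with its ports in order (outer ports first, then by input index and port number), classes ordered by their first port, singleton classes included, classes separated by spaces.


{out.1, u3.1} {out.2, u3.2} {u1.1} {u1.2} {u2.1} {u2.2, u4.1} {u4.2}

Treat the ports identified at beta as solder joints: merge, then drop.
stage alpha: inputs (u2, u4), connectivity {out.1} {out.2} {u2.1} {u2.2, u4.1} {u4.2}, out.j its boundary
stage beta: inputs (u1, u3, u2, u4), connectivity {out.1, u3.1} {out.2, u3.2} {u1.1} {u1.2} {u2.1} {u2.2, u4.1} {u4.2}, out.j its boundary


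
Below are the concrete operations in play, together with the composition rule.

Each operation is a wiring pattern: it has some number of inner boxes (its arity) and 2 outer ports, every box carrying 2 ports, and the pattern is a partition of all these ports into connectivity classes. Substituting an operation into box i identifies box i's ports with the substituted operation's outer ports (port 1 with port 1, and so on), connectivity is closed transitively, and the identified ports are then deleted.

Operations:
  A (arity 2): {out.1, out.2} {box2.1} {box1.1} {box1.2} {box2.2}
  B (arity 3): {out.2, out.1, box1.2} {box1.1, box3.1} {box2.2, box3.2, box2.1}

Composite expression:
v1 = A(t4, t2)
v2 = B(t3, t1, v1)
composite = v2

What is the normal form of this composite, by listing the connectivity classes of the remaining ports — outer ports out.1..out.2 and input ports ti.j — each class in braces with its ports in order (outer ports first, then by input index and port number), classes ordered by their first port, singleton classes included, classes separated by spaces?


{out.1, out.2, t3.2} {t1.1, t1.2, t3.1} {t2.1} {t2.2} {t4.1} {t4.2}

Treat the ports identified at B as solder joints: merge, then drop.
composing A on (t4, t2), with out.j its own outer ports: {out.1, out.2} {t2.1} {t2.2} {t4.1} {t4.2}
composing B on (t3, t1, t4, t2), with out.j its own outer ports: {out.1, out.2, t3.2} {t1.1, t1.2, t3.1} {t2.1} {t2.2} {t4.1} {t4.2}


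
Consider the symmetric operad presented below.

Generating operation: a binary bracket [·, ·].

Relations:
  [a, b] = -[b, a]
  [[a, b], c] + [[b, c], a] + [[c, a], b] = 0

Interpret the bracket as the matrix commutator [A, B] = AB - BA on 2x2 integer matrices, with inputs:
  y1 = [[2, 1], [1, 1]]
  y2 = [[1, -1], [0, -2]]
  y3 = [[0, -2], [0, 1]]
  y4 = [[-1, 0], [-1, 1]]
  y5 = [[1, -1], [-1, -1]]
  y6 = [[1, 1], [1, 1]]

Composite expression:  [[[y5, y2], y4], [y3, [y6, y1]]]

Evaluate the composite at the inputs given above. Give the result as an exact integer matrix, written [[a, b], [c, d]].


[[-2, 6], [-14, 2]]

[y5, y2] = [[-1, 1], [-3, 1]]
[[y5, y2], y4] = [[-1, 2], [4, 1]]
[y6, y1] = [[0, -1], [1, 0]]
[y3, [y6, y1]] = [[-2, 1], [1, 2]]
[[[y5, y2], y4], [y3, [y6, y1]]] = [[-2, 6], [-14, 2]]


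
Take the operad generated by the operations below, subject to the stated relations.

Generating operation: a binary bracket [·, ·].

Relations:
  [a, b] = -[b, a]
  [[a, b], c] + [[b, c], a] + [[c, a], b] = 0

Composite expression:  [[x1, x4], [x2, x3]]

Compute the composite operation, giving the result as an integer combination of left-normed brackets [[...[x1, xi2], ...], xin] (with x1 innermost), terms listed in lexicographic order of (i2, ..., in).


[[[x1, x4], x2], x3] - [[[x1, x4], x3], x2]

Skip Jacobi rewriting: expand, keep x1-initial words, read off terms.
Composite bracket: [[x1, x4], [x2, x3]]
Full expansion: 8 signed words from ab - ba (2^3 = 8).
The x1-initial words carry the normal form:
  word x1x4x2x3 has sign +1, contributing +[[[x1, x4], x2], x3]
  word x1x4x3x2 has sign -1, contributing -[[[x1, x4], x3], x2]


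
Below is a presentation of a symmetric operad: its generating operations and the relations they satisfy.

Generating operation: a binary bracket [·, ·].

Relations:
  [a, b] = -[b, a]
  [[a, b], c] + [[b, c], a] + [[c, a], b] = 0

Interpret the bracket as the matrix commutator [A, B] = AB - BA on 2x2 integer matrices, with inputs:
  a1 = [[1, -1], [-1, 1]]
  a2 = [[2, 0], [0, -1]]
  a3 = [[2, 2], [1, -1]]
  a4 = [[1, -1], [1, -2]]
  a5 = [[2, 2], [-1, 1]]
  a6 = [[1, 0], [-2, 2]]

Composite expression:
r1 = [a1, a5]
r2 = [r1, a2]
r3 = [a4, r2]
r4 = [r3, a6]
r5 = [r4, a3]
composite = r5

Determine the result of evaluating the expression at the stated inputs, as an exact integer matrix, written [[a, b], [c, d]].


[a1, a5] = [[3, 1], [-1, -3]]
[[a1, a5], a2] = [[0, -3], [-3, 0]]
[a4, [[a1, a5], a2]] = [[6, -9], [9, -6]]
[[a4, [[a1, a5], a2]], a6] = [[18, -9], [15, -18]]
[[[a4, [[a1, a5], a2]], a6], a3] = [[-39, 99], [9, 39]]

[[-39, 99], [9, 39]]


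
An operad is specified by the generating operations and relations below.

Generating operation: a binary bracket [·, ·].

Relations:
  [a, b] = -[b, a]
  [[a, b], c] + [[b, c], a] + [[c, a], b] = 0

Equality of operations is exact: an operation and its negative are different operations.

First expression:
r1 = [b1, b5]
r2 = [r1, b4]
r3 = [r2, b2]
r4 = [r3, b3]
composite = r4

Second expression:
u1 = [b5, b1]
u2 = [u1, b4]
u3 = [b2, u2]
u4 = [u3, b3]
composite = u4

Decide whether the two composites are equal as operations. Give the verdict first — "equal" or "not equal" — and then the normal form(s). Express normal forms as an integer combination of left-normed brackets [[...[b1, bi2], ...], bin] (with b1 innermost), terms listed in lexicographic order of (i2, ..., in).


Normal form of the first expression: [[[[b1, b5], b4], b2], b3]
Normal form of the second expression: [[[[b1, b5], b4], b2], b3]
One common form — equal.

equal: each reduces to [[[[b1, b5], b4], b2], b3]


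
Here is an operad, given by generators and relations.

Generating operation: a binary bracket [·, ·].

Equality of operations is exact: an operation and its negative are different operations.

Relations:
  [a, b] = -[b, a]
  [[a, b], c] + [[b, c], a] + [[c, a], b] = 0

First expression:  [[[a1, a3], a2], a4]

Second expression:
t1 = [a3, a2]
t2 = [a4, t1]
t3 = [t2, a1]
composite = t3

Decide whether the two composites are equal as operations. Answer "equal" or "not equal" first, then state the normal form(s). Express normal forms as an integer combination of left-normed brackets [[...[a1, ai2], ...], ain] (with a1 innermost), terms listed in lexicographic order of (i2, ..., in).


not equal; the first gives [[[a1, a3], a2], a4] and the second -[[[a1, a2], a3], a4] + [[[a1, a3], a2], a4] + [[[a1, a4], a2], a3] - [[[a1, a4], a3], a2]

The first expression, normalized: [[[a1, a3], a2], a4]
The second expression, normalized: -[[[a1, a2], a3], a4] + [[[a1, a3], a2], a4] + [[[a1, a4], a2], a3] - [[[a1, a4], a3], a2]
Distinct normal forms: not equal.


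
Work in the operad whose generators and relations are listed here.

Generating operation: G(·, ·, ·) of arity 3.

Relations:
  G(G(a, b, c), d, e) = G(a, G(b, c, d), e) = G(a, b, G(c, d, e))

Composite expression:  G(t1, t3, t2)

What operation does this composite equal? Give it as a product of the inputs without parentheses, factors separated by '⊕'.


Associativity of G dissolves the nesting; only the t-input order survives.
G(t1, t3, t2) reduces to t1 ⊕ t3 ⊕ t2

t1 ⊕ t3 ⊕ t2


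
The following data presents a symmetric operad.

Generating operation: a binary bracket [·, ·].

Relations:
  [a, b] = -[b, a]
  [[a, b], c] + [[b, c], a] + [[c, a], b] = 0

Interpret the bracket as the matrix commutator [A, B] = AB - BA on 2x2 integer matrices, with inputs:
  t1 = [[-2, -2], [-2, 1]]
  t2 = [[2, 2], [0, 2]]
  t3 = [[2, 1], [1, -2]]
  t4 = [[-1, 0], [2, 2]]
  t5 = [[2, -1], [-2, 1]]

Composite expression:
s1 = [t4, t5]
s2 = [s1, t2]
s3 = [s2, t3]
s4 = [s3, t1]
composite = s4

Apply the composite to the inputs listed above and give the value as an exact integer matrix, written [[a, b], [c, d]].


[[0, -80], [80, 0]]

[t4, t5] = [[2, 3], [-4, -2]]
[[t4, t5], t2] = [[8, 8], [0, -8]]
[[[t4, t5], t2], t3] = [[8, -16], [-16, -8]]
[[[[t4, t5], t2], t3], t1] = [[0, -80], [80, 0]]


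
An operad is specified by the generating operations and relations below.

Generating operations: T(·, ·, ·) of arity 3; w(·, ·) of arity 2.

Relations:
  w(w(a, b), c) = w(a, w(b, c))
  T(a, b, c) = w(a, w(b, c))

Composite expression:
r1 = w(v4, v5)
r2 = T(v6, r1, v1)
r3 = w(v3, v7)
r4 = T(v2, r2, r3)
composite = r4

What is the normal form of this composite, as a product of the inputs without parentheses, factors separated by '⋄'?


v2 ⋄ v6 ⋄ v4 ⋄ v5 ⋄ v1 ⋄ v3 ⋄ v7

All parenthesizations of T agree; list the v-inputs left to right.
w(v4, v5) flattens to v4 ⋄ v5
T(v6, w(v4, v5), v1) flattens to v6 ⋄ v4 ⋄ v5 ⋄ v1
w(v3, v7) flattens to v3 ⋄ v7
T(v2, T(v6, w(v4, v5), v1), w(v3, v7)) flattens to v2 ⋄ v6 ⋄ v4 ⋄ v5 ⋄ v1 ⋄ v3 ⋄ v7


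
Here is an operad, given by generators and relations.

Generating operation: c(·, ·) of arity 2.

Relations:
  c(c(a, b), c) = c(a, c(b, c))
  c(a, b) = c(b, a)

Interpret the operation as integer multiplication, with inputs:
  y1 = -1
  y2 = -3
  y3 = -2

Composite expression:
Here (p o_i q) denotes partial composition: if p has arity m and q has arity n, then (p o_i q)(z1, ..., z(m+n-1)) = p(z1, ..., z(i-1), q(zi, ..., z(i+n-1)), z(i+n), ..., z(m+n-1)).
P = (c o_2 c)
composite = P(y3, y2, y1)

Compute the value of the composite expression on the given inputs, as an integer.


-6

c(y2, y1) = 3
c(y3, c(y2, y1)) = -6


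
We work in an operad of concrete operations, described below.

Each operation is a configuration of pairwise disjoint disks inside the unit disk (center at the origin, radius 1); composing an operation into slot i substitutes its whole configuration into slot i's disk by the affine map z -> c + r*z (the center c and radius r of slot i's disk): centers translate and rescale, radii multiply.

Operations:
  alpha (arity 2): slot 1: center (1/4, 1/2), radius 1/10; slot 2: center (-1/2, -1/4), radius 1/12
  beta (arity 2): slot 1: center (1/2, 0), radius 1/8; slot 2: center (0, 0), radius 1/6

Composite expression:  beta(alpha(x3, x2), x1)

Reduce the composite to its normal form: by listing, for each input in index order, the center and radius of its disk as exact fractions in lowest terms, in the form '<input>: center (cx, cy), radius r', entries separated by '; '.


x1: center (0, 0), radius 1/6; x2: center (7/16, -1/32), radius 1/96; x3: center (17/32, 1/16), radius 1/80

Nesting under beta composes maps z -> c + r*z down each x-path.
for x3, the 2-step affine chain lands on center (17/32, 1/16), radius 1/80
for x2, the 2-step affine chain lands on center (7/16, -1/32), radius 1/96
for x1, the 1-step affine chain lands on center (0, 0), radius 1/6


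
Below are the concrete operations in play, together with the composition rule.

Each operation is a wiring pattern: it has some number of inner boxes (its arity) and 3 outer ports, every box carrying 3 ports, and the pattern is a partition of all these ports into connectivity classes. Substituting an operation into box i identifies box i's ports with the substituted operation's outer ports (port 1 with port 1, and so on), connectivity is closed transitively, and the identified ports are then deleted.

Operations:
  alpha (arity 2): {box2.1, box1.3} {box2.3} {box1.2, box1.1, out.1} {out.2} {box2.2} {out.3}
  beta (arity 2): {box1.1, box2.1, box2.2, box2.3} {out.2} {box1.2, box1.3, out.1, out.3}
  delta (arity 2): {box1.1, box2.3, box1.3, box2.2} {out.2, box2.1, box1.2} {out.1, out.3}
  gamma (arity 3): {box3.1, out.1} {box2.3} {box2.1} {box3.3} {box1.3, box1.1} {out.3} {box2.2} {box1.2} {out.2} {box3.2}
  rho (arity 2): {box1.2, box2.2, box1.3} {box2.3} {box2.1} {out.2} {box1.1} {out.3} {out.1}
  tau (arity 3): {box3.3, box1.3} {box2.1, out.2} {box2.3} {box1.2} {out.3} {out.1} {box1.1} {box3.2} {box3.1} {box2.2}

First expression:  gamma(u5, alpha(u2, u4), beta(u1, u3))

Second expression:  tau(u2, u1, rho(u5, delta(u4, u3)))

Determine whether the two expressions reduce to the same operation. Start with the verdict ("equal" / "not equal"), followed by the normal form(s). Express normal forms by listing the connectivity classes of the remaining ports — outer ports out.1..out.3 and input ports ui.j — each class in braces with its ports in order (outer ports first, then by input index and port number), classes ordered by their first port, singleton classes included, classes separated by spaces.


not equal; first: {out.1, u1.2, u1.3} {out.2} {out.3} {u1.1, u3.1, u3.2, u3.3} {u2.1, u2.2} {u2.3, u4.1} {u4.2} {u4.3} {u5.1, u5.3} {u5.2}; second: {out.1} {out.2, u1.1} {out.3} {u1.2} {u1.3} {u2.1} {u2.2} {u2.3} {u3.1, u4.2, u5.2, u5.3} {u3.2, u3.3, u4.1, u4.3} {u5.1}

The first expression, normalized: {out.1, u1.2, u1.3} {out.2} {out.3} {u1.1, u3.1, u3.2, u3.3} {u2.1, u2.2} {u2.3, u4.1} {u4.2} {u4.3} {u5.1, u5.3} {u5.2}
The second expression, normalized: {out.1} {out.2, u1.1} {out.3} {u1.2} {u1.3} {u2.1} {u2.2} {u2.3} {u3.1, u4.2, u5.2, u5.3} {u3.2, u3.3, u4.1, u4.3} {u5.1}
Distinct normal forms: not equal.


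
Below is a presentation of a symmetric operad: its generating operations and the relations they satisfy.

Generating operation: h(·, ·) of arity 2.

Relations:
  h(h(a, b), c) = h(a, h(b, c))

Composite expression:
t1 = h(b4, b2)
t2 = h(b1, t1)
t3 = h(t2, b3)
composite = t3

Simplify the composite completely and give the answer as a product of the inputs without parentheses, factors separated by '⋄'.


b1 ⋄ b4 ⋄ b2 ⋄ b3

All parenthesizations of h agree; list the b-inputs left to right.
h(b4, b2) unparenthesizes to b4 ⋄ b2
h(b1, h(b4, b2)) unparenthesizes to b1 ⋄ b4 ⋄ b2
h(h(b1, h(b4, b2)), b3) unparenthesizes to b1 ⋄ b4 ⋄ b2 ⋄ b3


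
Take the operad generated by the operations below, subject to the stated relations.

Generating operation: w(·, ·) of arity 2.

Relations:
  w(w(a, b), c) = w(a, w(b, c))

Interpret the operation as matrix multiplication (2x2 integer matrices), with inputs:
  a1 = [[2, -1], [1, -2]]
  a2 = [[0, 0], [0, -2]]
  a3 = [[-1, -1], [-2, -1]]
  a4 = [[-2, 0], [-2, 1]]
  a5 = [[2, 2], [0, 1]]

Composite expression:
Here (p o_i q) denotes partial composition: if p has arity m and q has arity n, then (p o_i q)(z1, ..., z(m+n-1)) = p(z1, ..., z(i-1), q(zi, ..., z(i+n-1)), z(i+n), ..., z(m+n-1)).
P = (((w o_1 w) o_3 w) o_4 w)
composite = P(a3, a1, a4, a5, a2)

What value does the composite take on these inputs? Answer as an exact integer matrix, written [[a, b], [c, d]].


[[0, -6], [0, -16]]


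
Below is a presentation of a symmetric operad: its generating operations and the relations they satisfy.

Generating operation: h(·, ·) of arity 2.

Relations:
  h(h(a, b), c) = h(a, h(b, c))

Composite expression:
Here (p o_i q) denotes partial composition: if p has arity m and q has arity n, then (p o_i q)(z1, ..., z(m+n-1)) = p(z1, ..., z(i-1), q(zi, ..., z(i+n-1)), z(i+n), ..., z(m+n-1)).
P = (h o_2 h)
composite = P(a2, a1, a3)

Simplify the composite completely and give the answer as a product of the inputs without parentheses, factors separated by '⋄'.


a2 ⋄ a1 ⋄ a3

Every regrouping of h is equal, so read the a-inputs in written order.
h(a1, a3) collapses to a1 ⋄ a3
h(a2, h(a1, a3)) collapses to a2 ⋄ a1 ⋄ a3


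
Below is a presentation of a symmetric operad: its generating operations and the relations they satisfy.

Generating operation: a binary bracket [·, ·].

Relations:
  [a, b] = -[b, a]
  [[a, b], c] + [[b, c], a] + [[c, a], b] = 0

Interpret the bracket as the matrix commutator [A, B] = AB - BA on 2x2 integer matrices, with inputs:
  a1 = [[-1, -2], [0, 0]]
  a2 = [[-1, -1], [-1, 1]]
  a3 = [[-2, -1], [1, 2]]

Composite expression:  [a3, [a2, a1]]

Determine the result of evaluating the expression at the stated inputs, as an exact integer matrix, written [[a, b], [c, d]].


[[-4, -16], [0, 4]]

[a2, a1] = [[-2, 3], [1, 2]]
[a3, [a2, a1]] = [[-4, -16], [0, 4]]


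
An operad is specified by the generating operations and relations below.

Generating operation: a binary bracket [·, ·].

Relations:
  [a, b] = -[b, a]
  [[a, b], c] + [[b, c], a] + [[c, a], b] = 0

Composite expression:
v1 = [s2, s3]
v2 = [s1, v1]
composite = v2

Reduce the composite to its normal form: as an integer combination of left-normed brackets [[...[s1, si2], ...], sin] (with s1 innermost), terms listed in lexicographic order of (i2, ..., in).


[[s1, s2], s3] - [[s1, s3], s2]

A multilinear Lie element is pinned by s1-initial words (s1 innermost).
Composite bracket: [s1, [s2, s3]]
Full expansion: 4 signed words from ab - ba (2^2 = 4).
The s1-initial words carry the normal form:
  s1s2s3 (sign +1) contributes +[[s1, s2], s3]
  s1s3s2 (sign -1) contributes -[[s1, s3], s2]


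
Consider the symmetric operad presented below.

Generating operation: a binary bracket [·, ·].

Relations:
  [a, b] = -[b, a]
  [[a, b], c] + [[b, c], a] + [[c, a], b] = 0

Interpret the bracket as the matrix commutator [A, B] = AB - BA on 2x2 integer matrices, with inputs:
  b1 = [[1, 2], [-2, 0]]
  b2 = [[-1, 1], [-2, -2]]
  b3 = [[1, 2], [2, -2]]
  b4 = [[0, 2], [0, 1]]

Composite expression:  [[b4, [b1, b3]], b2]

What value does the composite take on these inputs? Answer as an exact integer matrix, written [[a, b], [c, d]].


[b1, b3] = [[8, -4], [-8, -8]]
[b4, [b1, b3]] = [[-16, -28], [-8, 16]]
[[b4, [b1, b3]], b2] = [[64, -4], [-72, -64]]

[[64, -4], [-72, -64]]


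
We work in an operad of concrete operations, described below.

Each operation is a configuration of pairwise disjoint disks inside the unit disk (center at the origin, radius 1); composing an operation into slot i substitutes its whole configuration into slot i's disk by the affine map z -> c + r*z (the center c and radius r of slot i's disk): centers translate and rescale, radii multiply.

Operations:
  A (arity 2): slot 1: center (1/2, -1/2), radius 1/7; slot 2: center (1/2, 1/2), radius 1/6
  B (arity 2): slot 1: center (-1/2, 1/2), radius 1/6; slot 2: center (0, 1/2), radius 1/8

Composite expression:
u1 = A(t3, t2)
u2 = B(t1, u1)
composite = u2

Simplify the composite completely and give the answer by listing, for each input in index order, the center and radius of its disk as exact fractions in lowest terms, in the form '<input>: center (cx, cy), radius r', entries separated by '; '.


t1: center (-1/2, 1/2), radius 1/6; t2: center (1/16, 9/16), radius 1/48; t3: center (1/16, 7/16), radius 1/56

Follow each t-input down from B: c' goes to c + r*c', radius to r*r'.
for t1, the 1-step affine chain lands on center (-1/2, 1/2), radius 1/6
for t3, the 2-step affine chain lands on center (1/16, 7/16), radius 1/56
for t2, the 2-step affine chain lands on center (1/16, 9/16), radius 1/48


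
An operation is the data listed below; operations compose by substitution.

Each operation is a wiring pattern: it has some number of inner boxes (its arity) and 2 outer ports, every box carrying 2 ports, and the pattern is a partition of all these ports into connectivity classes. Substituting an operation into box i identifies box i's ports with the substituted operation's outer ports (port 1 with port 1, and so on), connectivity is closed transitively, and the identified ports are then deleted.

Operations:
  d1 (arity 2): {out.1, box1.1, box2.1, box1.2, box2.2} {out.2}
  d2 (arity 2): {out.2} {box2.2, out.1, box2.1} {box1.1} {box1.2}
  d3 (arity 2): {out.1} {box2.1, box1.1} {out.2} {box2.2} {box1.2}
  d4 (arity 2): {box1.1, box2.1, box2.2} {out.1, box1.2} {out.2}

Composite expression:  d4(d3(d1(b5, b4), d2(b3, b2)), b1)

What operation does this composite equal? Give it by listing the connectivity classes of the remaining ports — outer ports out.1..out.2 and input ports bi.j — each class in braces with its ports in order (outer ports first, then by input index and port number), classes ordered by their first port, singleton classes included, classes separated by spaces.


{out.1} {out.2} {b1.1, b1.2} {b2.1, b2.2, b4.1, b4.2, b5.1, b5.2} {b3.1} {b3.2}

Connectivity passes through glued d4-boundaries; trace each wire chain.
d1 over (b5, b4) gives {out.1, b4.1, b4.2, b5.1, b5.2} {out.2}, out.j being that stage's outer ports
d2 over (b3, b2) gives {out.1, b2.1, b2.2} {out.2} {b3.1} {b3.2}, out.j being that stage's outer ports
d3 over (b5, b4, b3, b2) gives {out.1} {out.2} {b2.1, b2.2, b4.1, b4.2, b5.1, b5.2} {b3.1} {b3.2}, out.j being that stage's outer ports
d4 over (b5, b4, b3, b2, b1) gives {out.1} {out.2} {b1.1, b1.2} {b2.1, b2.2, b4.1, b4.2, b5.1, b5.2} {b3.1} {b3.2}, out.j being that stage's outer ports


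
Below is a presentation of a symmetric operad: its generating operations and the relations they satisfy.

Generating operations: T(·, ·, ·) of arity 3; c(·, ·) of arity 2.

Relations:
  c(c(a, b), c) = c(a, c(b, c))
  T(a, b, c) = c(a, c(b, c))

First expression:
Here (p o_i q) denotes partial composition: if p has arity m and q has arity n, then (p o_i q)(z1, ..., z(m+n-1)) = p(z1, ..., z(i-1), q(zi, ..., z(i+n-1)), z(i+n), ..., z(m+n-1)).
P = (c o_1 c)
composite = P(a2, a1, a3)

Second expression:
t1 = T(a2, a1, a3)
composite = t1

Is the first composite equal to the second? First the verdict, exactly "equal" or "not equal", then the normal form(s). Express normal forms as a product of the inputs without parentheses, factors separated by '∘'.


Reducing the first expression gives a2 ∘ a1 ∘ a3
Reducing the second expression gives a2 ∘ a1 ∘ a3
One common form — equal.

equal: each reduces to a2 ∘ a1 ∘ a3


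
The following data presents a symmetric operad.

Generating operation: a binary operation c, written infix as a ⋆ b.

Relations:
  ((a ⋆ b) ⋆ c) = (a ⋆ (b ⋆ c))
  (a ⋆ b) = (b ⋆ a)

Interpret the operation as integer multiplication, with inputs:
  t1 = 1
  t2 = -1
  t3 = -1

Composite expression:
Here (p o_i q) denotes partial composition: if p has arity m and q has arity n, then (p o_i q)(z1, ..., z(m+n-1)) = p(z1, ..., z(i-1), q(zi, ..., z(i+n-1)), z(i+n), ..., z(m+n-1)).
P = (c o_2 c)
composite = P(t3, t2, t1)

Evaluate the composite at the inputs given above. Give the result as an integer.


1


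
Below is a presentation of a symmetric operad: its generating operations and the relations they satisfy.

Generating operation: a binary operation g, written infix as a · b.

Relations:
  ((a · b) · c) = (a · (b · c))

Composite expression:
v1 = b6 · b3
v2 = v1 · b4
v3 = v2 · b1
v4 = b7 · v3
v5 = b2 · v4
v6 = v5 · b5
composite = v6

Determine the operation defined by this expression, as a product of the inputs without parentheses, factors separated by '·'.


Key point: g is associative — brackets drop, the b-order remains.
(b6 · b3) linearizes to b6 · b3
((b6 · b3) · b4) linearizes to b6 · b3 · b4
(((b6 · b3) · b4) · b1) linearizes to b6 · b3 · b4 · b1
(b7 · (((b6 · b3) · b4) · b1)) linearizes to b7 · b6 · b3 · b4 · b1
(b2 · (b7 · (((b6 · b3) · b4) · b1))) linearizes to b2 · b7 · b6 · b3 · b4 · b1
((b2 · (b7 · (((b6 · b3) · b4) · b1))) · b5) linearizes to b2 · b7 · b6 · b3 · b4 · b1 · b5

b2 · b7 · b6 · b3 · b4 · b1 · b5


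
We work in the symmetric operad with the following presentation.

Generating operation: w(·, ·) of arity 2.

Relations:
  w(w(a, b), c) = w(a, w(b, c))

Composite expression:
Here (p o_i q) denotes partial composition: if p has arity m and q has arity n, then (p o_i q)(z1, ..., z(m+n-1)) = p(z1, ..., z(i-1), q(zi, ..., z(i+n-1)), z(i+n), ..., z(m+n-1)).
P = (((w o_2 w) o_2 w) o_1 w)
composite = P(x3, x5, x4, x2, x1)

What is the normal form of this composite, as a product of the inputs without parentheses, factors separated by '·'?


x3 · x5 · x4 · x2 · x1

Key point: w is associative — brackets drop, the x-order remains.
w(x3, x5) collapses to x3 · x5
w(x4, x2) collapses to x4 · x2
w(w(x4, x2), x1) collapses to x4 · x2 · x1
w(w(x3, x5), w(w(x4, x2), x1)) collapses to x3 · x5 · x4 · x2 · x1


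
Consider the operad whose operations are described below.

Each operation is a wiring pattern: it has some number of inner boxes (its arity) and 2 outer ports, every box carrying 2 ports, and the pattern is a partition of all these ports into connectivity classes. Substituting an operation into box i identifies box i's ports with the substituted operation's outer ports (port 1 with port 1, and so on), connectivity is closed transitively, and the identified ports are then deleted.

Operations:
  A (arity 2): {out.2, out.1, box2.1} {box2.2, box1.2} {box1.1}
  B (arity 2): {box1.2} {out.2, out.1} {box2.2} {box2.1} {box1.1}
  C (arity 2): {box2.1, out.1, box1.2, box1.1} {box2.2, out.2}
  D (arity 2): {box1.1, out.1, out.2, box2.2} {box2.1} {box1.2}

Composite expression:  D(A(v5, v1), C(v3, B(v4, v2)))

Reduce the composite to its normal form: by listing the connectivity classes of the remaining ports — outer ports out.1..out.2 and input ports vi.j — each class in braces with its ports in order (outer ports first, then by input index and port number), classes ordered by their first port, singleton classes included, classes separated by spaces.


Treat the ports identified at D as solder joints: merge, then drop.
A over (v5, v1) gives {out.1, out.2, v1.1} {v1.2, v5.2} {v5.1}, out.j being that stage's outer ports
B over (v4, v2) gives {out.1, out.2} {v2.1} {v2.2} {v4.1} {v4.2}, out.j being that stage's outer ports
C over (v3, v4, v2) gives {out.1, out.2, v3.1, v3.2} {v2.1} {v2.2} {v4.1} {v4.2}, out.j being that stage's outer ports
D over (v5, v1, v3, v4, v2) gives {out.1, out.2, v1.1, v3.1, v3.2} {v1.2, v5.2} {v2.1} {v2.2} {v4.1} {v4.2} {v5.1}, out.j being that stage's outer ports

{out.1, out.2, v1.1, v3.1, v3.2} {v1.2, v5.2} {v2.1} {v2.2} {v4.1} {v4.2} {v5.1}


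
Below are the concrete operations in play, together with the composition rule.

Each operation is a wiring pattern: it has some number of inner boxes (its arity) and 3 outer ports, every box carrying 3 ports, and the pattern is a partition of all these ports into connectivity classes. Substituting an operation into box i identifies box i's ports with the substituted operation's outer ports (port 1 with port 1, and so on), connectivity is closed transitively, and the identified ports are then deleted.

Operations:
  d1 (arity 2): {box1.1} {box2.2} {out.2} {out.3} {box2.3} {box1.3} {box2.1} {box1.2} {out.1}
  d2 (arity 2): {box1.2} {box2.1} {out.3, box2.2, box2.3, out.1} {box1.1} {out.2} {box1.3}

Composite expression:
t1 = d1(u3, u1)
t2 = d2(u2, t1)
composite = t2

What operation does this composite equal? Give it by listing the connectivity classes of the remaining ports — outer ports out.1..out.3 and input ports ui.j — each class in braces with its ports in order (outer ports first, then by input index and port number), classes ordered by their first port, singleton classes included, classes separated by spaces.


Two ports join when wires chain via d2-identified ports.
d1 over (u3, u1) gives {out.1} {out.2} {out.3} {u1.1} {u1.2} {u1.3} {u3.1} {u3.2} {u3.3}, out.j being that stage's outer ports
d2 over (u2, u3, u1) gives {out.1, out.3} {out.2} {u1.1} {u1.2} {u1.3} {u2.1} {u2.2} {u2.3} {u3.1} {u3.2} {u3.3}, out.j being that stage's outer ports

{out.1, out.3} {out.2} {u1.1} {u1.2} {u1.3} {u2.1} {u2.2} {u2.3} {u3.1} {u3.2} {u3.3}


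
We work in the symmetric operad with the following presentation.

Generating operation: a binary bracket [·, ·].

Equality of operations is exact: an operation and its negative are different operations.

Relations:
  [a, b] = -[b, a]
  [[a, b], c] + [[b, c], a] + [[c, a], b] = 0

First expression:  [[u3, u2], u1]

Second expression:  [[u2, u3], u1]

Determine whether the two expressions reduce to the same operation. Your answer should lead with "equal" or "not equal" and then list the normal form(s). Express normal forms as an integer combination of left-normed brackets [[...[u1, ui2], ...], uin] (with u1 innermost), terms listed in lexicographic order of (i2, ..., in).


not equal; first: [[u1, u2], u3] - [[u1, u3], u2]; second: -[[u1, u2], u3] + [[u1, u3], u2]

Normal form of the first expression: [[u1, u2], u3] - [[u1, u3], u2]
Normal form of the second expression: -[[u1, u2], u3] + [[u1, u3], u2]
They disagree, so not equal.


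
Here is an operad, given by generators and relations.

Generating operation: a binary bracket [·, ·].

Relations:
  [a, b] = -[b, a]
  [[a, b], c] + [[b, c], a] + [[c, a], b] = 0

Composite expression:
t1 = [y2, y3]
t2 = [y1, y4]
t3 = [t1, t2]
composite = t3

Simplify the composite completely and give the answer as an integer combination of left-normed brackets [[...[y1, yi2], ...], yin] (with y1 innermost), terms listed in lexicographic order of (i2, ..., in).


Antisymmetry and Jacobi reduce to y1-anchored left-normed brackets.
Composite bracket: [[y2, y3], [y1, y4]]
Full expansion: 8 signed words from ab - ba (2^3 = 8).
Keep just the words that open with y1:
  the word y1y4y2y3 carries sign -1 and contributes -[[[y1, y4], y2], y3]
  the word y1y4y3y2 carries sign +1 and contributes +[[[y1, y4], y3], y2]

-[[[y1, y4], y2], y3] + [[[y1, y4], y3], y2]


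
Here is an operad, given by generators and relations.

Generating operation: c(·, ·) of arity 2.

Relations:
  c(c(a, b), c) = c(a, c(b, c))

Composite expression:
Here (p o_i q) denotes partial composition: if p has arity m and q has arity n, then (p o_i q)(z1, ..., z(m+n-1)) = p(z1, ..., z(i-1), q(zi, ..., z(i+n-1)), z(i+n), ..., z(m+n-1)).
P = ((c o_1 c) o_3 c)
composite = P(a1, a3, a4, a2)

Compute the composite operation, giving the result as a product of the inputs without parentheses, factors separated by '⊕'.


a1 ⊕ a3 ⊕ a4 ⊕ a2

All parenthesizations of c agree; list the a-inputs left to right.
c(a1, a3) linearizes to a1 ⊕ a3
c(a4, a2) linearizes to a4 ⊕ a2
c(c(a1, a3), c(a4, a2)) linearizes to a1 ⊕ a3 ⊕ a4 ⊕ a2


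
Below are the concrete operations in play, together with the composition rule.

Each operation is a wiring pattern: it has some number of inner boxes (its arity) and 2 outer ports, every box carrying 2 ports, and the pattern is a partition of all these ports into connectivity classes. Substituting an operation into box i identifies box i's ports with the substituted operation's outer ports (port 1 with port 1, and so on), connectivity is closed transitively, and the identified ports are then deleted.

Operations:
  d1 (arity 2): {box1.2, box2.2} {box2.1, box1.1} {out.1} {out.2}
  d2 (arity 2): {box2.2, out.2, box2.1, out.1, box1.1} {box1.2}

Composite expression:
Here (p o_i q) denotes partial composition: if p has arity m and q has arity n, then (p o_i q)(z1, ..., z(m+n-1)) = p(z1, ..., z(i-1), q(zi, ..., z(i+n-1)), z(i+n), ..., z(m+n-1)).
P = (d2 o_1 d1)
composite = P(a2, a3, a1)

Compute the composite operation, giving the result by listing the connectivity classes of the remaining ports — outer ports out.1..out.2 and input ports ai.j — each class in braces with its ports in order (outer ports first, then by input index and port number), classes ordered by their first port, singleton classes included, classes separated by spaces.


{out.1, out.2, a1.1, a1.2} {a2.1, a3.1} {a2.2, a3.2}

Treat the ports identified at d2 as solder joints: merge, then drop.
the subtree at d1 composes to {out.1} {out.2} {a2.1, a3.1} {a2.2, a3.2} on (a2, a3); out.j = own outer ports
the subtree at d2 composes to {out.1, out.2, a1.1, a1.2} {a2.1, a3.1} {a2.2, a3.2} on (a2, a3, a1); out.j = own outer ports


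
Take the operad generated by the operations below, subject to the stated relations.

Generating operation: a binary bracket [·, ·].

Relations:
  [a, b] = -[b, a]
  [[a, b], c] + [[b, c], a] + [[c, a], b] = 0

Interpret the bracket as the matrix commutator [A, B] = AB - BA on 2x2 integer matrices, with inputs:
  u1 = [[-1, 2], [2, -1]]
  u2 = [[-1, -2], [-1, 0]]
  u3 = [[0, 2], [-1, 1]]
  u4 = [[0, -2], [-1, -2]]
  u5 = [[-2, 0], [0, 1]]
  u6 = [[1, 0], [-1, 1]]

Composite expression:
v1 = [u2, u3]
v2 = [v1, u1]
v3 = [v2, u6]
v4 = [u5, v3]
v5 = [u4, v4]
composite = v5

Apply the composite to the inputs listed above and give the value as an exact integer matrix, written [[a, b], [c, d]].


[u2, u3] = [[4, -4], [0, -4]]
[[u2, u3], u1] = [[-8, 16], [-16, 8]]
[[[u2, u3], u1], u6] = [[-16, 0], [-16, 16]]
[u5, [[[u2, u3], u1], u6]] = [[0, 0], [-48, 0]]
[u4, [u5, [[[u2, u3], u1], u6]]] = [[96, 0], [96, -96]]

[[96, 0], [96, -96]]


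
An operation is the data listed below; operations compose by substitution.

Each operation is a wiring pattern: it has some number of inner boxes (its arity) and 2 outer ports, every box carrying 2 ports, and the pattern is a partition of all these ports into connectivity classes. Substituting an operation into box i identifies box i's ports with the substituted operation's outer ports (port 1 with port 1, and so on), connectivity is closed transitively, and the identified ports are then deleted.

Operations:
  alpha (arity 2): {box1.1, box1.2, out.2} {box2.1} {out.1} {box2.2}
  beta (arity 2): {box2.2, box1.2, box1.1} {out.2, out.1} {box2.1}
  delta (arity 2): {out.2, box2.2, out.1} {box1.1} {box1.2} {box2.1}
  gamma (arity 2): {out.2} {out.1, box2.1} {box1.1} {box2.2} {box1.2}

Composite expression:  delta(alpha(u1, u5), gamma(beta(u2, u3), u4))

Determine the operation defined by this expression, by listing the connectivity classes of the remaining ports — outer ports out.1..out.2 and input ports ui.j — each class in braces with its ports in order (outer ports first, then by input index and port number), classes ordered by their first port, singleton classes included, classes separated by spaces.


Connectivity passes through glued delta-boundaries; trace each wire chain.
stage alpha: inputs (u1, u5), connectivity {out.1} {out.2, u1.1, u1.2} {u5.1} {u5.2}, out.j its boundary
stage beta: inputs (u2, u3), connectivity {out.1, out.2} {u2.1, u2.2, u3.2} {u3.1}, out.j its boundary
stage gamma: inputs (u2, u3, u4), connectivity {out.1, u4.1} {out.2} {u2.1, u2.2, u3.2} {u3.1} {u4.2}, out.j its boundary
stage delta: inputs (u1, u5, u2, u3, u4), connectivity {out.1, out.2} {u1.1, u1.2} {u2.1, u2.2, u3.2} {u3.1} {u4.1} {u4.2} {u5.1} {u5.2}, out.j its boundary

{out.1, out.2} {u1.1, u1.2} {u2.1, u2.2, u3.2} {u3.1} {u4.1} {u4.2} {u5.1} {u5.2}


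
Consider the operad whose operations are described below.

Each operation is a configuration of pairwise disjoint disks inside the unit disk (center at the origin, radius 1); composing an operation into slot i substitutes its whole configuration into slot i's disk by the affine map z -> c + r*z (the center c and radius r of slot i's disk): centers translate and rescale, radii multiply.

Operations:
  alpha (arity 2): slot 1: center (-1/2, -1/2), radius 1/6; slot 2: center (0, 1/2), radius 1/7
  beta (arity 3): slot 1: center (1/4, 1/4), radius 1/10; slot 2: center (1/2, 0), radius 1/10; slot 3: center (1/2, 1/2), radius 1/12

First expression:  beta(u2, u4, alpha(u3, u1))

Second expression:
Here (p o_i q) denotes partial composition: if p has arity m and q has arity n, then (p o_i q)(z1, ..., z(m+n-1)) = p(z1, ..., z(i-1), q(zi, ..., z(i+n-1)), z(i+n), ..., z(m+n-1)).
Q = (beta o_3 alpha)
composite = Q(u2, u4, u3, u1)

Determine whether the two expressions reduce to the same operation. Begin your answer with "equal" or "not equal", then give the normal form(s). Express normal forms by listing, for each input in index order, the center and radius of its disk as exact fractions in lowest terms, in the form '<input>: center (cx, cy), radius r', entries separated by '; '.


equal: each reduces to u1: center (1/2, 13/24), radius 1/84; u2: center (1/4, 1/4), radius 1/10; u3: center (11/24, 11/24), radius 1/72; u4: center (1/2, 0), radius 1/10

The first composite normalizes to u1: center (1/2, 13/24), radius 1/84; u2: center (1/4, 1/4), radius 1/10; u3: center (11/24, 11/24), radius 1/72; u4: center (1/2, 0), radius 1/10
The second composite normalizes to u1: center (1/2, 13/24), radius 1/84; u2: center (1/4, 1/4), radius 1/10; u3: center (11/24, 11/24), radius 1/72; u4: center (1/2, 0), radius 1/10
Identical normal forms: equal.


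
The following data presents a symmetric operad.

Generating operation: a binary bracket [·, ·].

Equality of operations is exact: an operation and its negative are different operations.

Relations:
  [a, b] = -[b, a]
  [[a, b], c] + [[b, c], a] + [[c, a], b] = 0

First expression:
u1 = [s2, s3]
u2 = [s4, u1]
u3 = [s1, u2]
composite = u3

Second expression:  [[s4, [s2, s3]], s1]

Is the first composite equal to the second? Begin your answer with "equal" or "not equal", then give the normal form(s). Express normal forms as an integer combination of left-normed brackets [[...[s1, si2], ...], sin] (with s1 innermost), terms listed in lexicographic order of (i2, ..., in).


not equal; first: -[[[s1, s2], s3], s4] + [[[s1, s3], s2], s4] + [[[s1, s4], s2], s3] - [[[s1, s4], s3], s2]; second: [[[s1, s2], s3], s4] - [[[s1, s3], s2], s4] - [[[s1, s4], s2], s3] + [[[s1, s4], s3], s2]

Normal form of the first expression: -[[[s1, s2], s3], s4] + [[[s1, s3], s2], s4] + [[[s1, s4], s2], s3] - [[[s1, s4], s3], s2]
Normal form of the second expression: [[[s1, s2], s3], s4] - [[[s1, s3], s2], s4] - [[[s1, s4], s2], s3] + [[[s1, s4], s3], s2]
Distinct normal forms: not equal.


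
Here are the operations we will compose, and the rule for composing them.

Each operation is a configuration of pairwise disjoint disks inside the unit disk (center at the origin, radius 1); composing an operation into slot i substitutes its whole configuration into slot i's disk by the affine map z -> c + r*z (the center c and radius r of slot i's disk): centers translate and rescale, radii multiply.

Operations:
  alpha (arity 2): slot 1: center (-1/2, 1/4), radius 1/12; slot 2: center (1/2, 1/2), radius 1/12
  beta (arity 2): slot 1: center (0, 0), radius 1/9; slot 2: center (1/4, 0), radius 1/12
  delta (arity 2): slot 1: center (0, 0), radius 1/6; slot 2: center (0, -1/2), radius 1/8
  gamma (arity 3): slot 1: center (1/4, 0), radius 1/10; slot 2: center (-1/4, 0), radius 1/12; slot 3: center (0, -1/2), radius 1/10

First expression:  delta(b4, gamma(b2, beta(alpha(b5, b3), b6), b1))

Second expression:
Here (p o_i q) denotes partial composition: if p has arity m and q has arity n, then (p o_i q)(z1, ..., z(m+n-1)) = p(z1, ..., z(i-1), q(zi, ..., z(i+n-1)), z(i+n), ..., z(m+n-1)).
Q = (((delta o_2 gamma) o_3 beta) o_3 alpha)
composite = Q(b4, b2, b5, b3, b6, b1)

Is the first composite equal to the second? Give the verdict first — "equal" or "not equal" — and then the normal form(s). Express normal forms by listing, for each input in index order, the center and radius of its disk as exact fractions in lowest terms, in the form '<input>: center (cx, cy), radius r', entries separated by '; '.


equal; both compose to b1: center (0, -9/16), radius 1/80; b2: center (1/32, -1/2), radius 1/80; b3: center (-53/1728, -863/1728), radius 1/10368; b4: center (0, 0), radius 1/6; b5: center (-55/1728, -1727/3456), radius 1/10368; b6: center (-11/384, -1/2), radius 1/1152

The first expression, normalized: b1: center (0, -9/16), radius 1/80; b2: center (1/32, -1/2), radius 1/80; b3: center (-53/1728, -863/1728), radius 1/10368; b4: center (0, 0), radius 1/6; b5: center (-55/1728, -1727/3456), radius 1/10368; b6: center (-11/384, -1/2), radius 1/1152
The second expression, normalized: b1: center (0, -9/16), radius 1/80; b2: center (1/32, -1/2), radius 1/80; b3: center (-53/1728, -863/1728), radius 1/10368; b4: center (0, 0), radius 1/6; b5: center (-55/1728, -1727/3456), radius 1/10368; b6: center (-11/384, -1/2), radius 1/1152
One common form — equal.
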